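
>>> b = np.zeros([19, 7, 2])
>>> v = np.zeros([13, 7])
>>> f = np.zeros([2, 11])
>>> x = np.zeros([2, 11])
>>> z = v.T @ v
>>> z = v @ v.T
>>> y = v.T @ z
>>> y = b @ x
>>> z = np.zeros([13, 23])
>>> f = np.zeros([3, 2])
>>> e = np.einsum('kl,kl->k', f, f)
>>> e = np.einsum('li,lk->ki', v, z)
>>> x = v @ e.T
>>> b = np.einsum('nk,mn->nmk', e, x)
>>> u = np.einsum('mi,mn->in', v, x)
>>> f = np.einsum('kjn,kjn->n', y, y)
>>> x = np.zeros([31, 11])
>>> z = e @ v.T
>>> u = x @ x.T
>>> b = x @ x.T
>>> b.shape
(31, 31)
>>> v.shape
(13, 7)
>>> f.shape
(11,)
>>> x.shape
(31, 11)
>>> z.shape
(23, 13)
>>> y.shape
(19, 7, 11)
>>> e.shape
(23, 7)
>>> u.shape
(31, 31)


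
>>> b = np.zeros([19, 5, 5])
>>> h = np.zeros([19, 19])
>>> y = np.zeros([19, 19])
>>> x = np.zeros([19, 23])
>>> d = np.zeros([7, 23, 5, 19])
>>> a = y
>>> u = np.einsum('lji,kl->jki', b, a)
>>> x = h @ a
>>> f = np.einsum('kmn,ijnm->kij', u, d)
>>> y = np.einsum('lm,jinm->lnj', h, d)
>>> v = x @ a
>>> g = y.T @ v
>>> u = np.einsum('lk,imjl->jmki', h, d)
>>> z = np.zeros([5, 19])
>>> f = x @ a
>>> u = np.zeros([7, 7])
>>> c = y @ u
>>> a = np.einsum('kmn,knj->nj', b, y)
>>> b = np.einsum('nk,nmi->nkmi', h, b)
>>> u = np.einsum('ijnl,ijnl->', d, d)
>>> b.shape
(19, 19, 5, 5)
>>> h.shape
(19, 19)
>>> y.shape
(19, 5, 7)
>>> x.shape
(19, 19)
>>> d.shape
(7, 23, 5, 19)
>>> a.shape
(5, 7)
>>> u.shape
()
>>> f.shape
(19, 19)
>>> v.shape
(19, 19)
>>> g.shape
(7, 5, 19)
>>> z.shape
(5, 19)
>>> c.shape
(19, 5, 7)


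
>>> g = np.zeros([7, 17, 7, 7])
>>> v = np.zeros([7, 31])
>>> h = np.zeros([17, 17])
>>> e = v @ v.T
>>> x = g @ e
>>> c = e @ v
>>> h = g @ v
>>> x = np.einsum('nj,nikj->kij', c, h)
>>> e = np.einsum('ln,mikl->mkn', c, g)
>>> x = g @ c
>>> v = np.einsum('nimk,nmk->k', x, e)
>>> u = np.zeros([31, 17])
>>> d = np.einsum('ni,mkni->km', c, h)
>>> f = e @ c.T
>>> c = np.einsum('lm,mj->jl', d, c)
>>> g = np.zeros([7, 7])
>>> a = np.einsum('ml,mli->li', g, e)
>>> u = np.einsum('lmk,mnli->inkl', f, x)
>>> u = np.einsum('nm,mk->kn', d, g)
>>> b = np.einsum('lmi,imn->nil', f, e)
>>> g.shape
(7, 7)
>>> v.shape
(31,)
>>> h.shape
(7, 17, 7, 31)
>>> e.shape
(7, 7, 31)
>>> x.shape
(7, 17, 7, 31)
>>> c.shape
(31, 17)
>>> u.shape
(7, 17)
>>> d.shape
(17, 7)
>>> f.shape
(7, 7, 7)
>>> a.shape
(7, 31)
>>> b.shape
(31, 7, 7)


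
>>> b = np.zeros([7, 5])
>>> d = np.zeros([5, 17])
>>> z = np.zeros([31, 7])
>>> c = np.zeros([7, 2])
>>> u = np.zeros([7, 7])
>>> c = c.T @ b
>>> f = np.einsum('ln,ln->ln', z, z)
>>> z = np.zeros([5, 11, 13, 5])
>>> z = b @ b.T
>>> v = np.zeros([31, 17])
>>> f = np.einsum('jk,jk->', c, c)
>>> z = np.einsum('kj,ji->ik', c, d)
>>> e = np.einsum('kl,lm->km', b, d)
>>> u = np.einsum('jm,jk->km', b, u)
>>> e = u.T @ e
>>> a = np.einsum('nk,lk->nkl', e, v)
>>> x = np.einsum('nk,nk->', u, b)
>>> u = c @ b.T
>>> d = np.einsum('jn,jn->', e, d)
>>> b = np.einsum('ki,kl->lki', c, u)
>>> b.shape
(7, 2, 5)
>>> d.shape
()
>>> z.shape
(17, 2)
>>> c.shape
(2, 5)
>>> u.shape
(2, 7)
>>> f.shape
()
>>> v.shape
(31, 17)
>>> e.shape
(5, 17)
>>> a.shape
(5, 17, 31)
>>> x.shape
()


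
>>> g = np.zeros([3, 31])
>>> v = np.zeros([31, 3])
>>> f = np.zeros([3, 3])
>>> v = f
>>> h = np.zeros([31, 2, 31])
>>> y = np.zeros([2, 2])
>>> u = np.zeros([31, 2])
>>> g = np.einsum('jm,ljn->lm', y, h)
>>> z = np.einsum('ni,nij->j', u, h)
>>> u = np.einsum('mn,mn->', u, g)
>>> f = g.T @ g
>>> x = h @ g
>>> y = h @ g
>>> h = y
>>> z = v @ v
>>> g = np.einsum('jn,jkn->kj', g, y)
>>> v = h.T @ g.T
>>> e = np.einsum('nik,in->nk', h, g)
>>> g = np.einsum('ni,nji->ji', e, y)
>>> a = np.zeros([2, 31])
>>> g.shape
(2, 2)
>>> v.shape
(2, 2, 2)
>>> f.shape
(2, 2)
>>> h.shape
(31, 2, 2)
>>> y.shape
(31, 2, 2)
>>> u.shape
()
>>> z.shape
(3, 3)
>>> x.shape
(31, 2, 2)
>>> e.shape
(31, 2)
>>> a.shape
(2, 31)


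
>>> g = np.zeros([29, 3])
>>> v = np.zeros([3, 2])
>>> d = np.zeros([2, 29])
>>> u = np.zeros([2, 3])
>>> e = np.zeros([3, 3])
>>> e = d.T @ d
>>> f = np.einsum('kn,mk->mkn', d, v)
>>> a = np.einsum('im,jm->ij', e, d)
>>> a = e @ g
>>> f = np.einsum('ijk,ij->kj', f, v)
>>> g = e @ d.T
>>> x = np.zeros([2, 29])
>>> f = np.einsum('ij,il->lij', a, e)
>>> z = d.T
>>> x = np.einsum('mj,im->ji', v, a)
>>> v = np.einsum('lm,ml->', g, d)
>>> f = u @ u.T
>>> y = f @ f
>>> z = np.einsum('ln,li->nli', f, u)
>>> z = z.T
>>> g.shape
(29, 2)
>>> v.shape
()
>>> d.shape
(2, 29)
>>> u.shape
(2, 3)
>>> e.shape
(29, 29)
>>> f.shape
(2, 2)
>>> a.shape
(29, 3)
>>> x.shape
(2, 29)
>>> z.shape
(3, 2, 2)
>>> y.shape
(2, 2)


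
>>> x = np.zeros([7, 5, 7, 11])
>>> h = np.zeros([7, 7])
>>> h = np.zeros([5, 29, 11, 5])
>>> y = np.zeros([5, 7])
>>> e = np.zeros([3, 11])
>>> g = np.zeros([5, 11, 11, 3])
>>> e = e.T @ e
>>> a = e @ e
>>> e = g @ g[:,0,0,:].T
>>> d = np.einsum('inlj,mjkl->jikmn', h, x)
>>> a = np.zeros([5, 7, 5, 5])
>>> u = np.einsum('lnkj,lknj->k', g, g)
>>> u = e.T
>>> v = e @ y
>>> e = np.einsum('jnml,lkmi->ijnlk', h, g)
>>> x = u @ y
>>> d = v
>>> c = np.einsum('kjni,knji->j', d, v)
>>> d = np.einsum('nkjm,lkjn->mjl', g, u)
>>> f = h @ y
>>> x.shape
(5, 11, 11, 7)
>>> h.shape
(5, 29, 11, 5)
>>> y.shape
(5, 7)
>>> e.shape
(3, 5, 29, 5, 11)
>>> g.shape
(5, 11, 11, 3)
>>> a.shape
(5, 7, 5, 5)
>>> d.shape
(3, 11, 5)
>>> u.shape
(5, 11, 11, 5)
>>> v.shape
(5, 11, 11, 7)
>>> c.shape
(11,)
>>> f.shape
(5, 29, 11, 7)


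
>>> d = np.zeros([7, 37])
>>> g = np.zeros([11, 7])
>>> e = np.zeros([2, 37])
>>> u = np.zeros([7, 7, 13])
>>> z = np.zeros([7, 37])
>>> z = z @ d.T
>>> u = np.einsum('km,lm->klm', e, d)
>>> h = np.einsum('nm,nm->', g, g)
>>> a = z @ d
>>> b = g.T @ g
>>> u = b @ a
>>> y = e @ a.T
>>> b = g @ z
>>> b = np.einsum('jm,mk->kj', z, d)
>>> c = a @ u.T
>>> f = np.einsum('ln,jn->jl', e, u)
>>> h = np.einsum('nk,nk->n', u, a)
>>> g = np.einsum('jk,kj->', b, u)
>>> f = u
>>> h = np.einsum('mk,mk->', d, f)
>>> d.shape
(7, 37)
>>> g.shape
()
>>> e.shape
(2, 37)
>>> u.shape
(7, 37)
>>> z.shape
(7, 7)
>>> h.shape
()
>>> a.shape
(7, 37)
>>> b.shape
(37, 7)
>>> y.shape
(2, 7)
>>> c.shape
(7, 7)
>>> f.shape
(7, 37)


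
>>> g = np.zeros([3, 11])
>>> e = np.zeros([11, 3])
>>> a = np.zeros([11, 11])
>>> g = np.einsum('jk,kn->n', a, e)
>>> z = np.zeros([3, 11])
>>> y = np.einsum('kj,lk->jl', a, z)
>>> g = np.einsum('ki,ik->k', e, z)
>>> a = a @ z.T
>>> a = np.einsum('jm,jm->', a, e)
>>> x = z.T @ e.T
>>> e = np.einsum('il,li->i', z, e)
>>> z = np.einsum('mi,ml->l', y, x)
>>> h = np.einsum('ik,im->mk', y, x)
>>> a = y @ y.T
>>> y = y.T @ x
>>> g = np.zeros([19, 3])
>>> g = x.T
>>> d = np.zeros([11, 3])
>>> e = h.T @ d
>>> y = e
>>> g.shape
(11, 11)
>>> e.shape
(3, 3)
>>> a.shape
(11, 11)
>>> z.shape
(11,)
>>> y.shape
(3, 3)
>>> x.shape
(11, 11)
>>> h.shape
(11, 3)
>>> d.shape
(11, 3)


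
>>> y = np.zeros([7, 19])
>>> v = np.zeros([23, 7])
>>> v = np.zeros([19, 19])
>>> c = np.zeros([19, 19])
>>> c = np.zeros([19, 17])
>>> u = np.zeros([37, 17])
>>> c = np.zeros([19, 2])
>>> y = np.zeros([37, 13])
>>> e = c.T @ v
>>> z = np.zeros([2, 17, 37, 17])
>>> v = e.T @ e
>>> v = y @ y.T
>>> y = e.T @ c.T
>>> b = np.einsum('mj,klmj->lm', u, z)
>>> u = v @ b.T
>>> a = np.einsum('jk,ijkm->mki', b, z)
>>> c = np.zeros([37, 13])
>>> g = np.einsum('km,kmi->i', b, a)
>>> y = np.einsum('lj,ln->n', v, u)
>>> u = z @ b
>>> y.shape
(17,)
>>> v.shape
(37, 37)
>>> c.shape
(37, 13)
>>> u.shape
(2, 17, 37, 37)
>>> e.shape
(2, 19)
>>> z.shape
(2, 17, 37, 17)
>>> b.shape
(17, 37)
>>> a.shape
(17, 37, 2)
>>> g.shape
(2,)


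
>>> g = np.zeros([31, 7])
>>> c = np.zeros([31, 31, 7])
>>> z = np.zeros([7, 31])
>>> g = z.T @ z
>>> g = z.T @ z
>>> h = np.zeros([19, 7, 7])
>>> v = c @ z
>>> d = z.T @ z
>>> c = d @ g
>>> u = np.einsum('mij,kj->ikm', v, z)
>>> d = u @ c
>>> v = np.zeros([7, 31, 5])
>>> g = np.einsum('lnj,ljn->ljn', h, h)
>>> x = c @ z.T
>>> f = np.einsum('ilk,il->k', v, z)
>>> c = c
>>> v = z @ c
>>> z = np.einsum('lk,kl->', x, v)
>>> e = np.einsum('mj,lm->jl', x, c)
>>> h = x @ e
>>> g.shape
(19, 7, 7)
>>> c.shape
(31, 31)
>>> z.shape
()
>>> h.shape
(31, 31)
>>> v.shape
(7, 31)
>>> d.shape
(31, 7, 31)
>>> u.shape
(31, 7, 31)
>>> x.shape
(31, 7)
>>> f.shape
(5,)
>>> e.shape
(7, 31)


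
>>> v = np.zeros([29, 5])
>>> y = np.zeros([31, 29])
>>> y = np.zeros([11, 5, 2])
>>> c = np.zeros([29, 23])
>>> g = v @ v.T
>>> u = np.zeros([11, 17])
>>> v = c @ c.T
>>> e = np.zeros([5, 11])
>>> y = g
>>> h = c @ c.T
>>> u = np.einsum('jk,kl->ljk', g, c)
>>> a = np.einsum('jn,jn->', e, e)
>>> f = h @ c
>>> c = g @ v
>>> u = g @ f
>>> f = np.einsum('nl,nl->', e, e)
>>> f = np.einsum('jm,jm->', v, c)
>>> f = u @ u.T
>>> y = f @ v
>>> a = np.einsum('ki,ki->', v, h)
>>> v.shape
(29, 29)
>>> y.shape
(29, 29)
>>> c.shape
(29, 29)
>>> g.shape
(29, 29)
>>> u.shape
(29, 23)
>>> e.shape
(5, 11)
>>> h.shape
(29, 29)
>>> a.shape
()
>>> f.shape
(29, 29)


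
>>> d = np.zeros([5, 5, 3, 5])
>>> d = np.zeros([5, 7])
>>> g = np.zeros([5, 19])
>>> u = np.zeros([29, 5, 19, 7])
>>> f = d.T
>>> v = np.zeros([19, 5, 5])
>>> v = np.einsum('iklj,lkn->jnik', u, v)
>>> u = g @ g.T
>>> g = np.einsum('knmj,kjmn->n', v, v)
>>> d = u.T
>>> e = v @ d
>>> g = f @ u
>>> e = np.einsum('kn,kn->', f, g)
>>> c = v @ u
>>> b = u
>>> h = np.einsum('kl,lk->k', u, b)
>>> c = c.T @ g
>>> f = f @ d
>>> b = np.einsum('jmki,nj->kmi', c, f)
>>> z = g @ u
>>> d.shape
(5, 5)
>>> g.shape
(7, 5)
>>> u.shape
(5, 5)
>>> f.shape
(7, 5)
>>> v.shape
(7, 5, 29, 5)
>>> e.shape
()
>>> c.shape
(5, 29, 5, 5)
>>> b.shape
(5, 29, 5)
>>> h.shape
(5,)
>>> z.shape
(7, 5)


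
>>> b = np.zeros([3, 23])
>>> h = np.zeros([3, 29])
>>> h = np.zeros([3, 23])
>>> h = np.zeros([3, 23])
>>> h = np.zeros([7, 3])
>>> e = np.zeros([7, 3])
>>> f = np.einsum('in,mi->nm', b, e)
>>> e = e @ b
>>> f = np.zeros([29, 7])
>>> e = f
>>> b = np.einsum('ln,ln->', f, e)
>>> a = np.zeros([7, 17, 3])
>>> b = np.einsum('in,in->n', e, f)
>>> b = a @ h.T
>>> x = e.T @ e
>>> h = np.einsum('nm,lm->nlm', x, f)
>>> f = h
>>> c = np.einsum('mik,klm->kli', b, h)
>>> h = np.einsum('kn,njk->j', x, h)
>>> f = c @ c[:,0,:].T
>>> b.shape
(7, 17, 7)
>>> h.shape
(29,)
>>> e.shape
(29, 7)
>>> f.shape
(7, 29, 7)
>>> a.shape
(7, 17, 3)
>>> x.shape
(7, 7)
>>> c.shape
(7, 29, 17)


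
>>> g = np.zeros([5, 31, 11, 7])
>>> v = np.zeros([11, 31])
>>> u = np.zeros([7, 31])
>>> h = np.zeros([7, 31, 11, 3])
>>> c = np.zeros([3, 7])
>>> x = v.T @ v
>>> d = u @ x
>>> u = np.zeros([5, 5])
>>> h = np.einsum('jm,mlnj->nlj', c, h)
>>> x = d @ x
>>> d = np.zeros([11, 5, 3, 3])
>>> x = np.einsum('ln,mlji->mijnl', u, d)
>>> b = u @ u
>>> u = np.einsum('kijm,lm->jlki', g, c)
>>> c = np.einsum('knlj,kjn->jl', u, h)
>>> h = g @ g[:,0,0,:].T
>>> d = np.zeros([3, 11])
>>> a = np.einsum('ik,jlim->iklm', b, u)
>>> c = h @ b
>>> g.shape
(5, 31, 11, 7)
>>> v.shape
(11, 31)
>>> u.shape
(11, 3, 5, 31)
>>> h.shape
(5, 31, 11, 5)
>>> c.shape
(5, 31, 11, 5)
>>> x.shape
(11, 3, 3, 5, 5)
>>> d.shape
(3, 11)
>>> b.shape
(5, 5)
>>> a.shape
(5, 5, 3, 31)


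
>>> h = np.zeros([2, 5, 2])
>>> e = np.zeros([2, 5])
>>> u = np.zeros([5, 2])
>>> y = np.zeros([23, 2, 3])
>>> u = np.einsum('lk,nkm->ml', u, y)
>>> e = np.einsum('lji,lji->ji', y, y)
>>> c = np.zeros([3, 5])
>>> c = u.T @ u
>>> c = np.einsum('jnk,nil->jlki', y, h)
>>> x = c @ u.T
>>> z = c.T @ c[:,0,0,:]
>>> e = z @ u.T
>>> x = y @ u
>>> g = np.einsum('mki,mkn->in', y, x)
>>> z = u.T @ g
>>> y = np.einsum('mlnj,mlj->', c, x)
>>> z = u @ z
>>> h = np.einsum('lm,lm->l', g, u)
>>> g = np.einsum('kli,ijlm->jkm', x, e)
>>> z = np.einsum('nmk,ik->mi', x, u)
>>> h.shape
(3,)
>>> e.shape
(5, 3, 2, 3)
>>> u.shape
(3, 5)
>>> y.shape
()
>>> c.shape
(23, 2, 3, 5)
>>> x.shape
(23, 2, 5)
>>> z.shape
(2, 3)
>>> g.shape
(3, 23, 3)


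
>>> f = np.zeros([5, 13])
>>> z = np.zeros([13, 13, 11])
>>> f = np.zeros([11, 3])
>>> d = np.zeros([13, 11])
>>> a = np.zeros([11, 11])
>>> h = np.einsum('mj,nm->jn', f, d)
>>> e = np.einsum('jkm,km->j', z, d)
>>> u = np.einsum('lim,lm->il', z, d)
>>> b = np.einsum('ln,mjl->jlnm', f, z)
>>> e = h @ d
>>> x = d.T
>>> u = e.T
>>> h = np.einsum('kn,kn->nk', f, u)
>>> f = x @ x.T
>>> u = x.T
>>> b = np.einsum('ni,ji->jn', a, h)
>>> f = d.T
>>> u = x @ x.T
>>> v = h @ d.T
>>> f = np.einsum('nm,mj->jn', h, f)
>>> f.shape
(13, 3)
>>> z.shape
(13, 13, 11)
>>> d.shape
(13, 11)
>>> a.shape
(11, 11)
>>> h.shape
(3, 11)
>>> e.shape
(3, 11)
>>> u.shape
(11, 11)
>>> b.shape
(3, 11)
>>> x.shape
(11, 13)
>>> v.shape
(3, 13)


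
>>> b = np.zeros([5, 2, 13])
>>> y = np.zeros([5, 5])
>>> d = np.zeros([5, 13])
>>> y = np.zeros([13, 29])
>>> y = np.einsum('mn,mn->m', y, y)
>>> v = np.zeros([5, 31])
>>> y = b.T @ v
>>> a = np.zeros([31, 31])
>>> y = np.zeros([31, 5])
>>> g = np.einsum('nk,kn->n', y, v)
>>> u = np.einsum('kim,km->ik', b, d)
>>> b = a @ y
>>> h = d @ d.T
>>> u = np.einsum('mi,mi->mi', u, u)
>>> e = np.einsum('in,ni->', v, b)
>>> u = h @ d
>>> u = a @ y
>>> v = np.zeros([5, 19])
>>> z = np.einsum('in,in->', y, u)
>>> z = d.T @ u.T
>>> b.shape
(31, 5)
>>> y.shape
(31, 5)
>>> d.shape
(5, 13)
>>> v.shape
(5, 19)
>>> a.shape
(31, 31)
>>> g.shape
(31,)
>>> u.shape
(31, 5)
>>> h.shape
(5, 5)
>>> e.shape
()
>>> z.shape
(13, 31)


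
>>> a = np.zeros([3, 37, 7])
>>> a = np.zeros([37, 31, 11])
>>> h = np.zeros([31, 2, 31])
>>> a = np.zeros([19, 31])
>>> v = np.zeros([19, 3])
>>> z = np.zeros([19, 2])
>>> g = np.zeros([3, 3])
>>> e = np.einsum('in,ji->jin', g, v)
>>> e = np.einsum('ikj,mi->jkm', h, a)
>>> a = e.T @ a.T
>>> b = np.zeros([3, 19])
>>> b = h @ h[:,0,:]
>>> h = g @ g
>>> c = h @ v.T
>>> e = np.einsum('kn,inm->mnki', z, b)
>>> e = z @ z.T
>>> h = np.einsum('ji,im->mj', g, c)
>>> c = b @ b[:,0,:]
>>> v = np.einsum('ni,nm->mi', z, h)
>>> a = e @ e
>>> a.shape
(19, 19)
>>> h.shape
(19, 3)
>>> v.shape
(3, 2)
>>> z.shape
(19, 2)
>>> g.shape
(3, 3)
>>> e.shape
(19, 19)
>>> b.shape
(31, 2, 31)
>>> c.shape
(31, 2, 31)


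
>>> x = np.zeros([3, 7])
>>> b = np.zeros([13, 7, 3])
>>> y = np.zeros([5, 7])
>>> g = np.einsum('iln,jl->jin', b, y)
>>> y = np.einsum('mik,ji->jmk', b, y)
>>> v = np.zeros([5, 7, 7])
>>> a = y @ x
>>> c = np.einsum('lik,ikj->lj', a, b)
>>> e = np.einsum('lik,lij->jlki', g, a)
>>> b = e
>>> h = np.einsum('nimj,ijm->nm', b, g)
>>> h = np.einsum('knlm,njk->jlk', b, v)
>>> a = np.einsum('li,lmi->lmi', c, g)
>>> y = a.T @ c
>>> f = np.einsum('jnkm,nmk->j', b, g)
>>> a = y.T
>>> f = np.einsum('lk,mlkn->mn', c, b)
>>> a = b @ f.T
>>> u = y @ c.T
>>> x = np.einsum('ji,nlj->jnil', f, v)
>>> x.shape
(7, 5, 13, 7)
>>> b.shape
(7, 5, 3, 13)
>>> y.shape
(3, 13, 3)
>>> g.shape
(5, 13, 3)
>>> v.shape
(5, 7, 7)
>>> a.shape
(7, 5, 3, 7)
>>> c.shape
(5, 3)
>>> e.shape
(7, 5, 3, 13)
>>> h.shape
(7, 3, 7)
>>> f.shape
(7, 13)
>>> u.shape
(3, 13, 5)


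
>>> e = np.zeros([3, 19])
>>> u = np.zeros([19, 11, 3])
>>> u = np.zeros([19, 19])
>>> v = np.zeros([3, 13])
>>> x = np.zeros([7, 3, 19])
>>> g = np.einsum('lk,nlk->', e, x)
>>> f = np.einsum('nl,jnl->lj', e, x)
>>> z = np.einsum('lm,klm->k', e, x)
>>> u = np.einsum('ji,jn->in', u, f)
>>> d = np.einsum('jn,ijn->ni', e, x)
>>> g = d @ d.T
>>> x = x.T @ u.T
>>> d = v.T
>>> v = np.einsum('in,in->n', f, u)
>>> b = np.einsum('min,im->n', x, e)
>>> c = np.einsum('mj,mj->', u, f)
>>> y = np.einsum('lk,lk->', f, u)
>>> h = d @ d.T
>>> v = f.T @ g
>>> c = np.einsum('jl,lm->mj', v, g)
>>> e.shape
(3, 19)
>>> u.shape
(19, 7)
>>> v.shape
(7, 19)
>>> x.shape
(19, 3, 19)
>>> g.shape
(19, 19)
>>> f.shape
(19, 7)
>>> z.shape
(7,)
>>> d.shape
(13, 3)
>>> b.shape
(19,)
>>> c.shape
(19, 7)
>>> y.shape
()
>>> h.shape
(13, 13)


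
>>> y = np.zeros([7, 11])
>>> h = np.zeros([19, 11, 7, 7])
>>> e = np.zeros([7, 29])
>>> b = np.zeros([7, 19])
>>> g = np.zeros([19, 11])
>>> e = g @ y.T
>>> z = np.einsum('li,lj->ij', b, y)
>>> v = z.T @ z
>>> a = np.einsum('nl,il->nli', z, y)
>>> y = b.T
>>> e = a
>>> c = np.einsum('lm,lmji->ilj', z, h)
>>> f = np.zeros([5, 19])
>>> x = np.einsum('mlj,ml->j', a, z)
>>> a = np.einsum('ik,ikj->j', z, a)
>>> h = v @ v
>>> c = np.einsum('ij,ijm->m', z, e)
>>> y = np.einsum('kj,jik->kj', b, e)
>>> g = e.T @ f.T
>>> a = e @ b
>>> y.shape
(7, 19)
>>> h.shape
(11, 11)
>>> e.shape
(19, 11, 7)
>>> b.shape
(7, 19)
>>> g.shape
(7, 11, 5)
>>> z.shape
(19, 11)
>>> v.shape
(11, 11)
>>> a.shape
(19, 11, 19)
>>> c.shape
(7,)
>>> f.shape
(5, 19)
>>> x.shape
(7,)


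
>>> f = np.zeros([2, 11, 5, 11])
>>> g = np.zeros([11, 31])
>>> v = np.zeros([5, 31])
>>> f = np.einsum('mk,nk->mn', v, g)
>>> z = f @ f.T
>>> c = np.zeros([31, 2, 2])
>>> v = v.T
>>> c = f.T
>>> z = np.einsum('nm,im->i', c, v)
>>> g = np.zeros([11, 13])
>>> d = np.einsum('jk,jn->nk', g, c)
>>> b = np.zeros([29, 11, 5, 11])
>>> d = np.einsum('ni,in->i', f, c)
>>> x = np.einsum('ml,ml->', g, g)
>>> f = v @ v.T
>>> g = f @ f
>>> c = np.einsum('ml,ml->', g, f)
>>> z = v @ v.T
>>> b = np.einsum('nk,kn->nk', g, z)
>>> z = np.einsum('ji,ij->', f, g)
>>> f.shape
(31, 31)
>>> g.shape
(31, 31)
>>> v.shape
(31, 5)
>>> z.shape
()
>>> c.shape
()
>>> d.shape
(11,)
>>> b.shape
(31, 31)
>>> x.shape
()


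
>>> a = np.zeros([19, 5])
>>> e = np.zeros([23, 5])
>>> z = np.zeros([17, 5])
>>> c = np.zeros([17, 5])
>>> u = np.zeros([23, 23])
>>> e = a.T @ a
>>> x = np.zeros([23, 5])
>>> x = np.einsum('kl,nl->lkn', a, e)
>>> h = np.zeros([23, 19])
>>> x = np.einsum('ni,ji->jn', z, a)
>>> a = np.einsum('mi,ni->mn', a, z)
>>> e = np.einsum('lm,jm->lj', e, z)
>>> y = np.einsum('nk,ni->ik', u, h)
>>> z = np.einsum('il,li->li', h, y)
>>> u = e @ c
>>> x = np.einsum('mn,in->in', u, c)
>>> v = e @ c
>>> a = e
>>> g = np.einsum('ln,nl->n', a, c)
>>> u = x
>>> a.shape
(5, 17)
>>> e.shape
(5, 17)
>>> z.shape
(19, 23)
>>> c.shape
(17, 5)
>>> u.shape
(17, 5)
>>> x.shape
(17, 5)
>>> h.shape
(23, 19)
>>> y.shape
(19, 23)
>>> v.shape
(5, 5)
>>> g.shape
(17,)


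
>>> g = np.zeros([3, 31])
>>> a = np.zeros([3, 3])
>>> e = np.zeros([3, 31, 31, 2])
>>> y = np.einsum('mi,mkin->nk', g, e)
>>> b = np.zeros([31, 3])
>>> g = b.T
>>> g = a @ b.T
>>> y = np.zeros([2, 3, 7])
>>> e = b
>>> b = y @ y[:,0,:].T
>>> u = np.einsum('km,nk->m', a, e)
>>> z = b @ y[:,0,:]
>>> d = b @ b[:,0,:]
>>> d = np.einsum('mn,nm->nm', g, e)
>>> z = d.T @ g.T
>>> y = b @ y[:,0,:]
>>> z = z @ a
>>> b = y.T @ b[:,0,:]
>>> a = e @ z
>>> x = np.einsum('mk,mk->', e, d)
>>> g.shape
(3, 31)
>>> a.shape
(31, 3)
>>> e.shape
(31, 3)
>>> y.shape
(2, 3, 7)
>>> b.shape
(7, 3, 2)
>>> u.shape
(3,)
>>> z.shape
(3, 3)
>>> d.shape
(31, 3)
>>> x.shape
()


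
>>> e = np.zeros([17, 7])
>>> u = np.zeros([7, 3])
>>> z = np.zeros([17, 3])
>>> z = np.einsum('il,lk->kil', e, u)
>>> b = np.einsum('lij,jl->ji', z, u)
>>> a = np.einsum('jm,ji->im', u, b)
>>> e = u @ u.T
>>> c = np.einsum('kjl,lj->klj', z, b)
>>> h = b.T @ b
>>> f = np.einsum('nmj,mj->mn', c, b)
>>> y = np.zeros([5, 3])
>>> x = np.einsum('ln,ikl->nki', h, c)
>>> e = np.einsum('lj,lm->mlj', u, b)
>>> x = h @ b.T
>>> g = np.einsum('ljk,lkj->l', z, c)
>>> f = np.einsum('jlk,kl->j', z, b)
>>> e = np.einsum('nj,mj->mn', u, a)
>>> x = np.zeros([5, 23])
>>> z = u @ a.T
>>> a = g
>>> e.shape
(17, 7)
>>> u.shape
(7, 3)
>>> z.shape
(7, 17)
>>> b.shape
(7, 17)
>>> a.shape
(3,)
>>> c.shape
(3, 7, 17)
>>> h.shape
(17, 17)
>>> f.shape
(3,)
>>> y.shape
(5, 3)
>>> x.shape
(5, 23)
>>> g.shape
(3,)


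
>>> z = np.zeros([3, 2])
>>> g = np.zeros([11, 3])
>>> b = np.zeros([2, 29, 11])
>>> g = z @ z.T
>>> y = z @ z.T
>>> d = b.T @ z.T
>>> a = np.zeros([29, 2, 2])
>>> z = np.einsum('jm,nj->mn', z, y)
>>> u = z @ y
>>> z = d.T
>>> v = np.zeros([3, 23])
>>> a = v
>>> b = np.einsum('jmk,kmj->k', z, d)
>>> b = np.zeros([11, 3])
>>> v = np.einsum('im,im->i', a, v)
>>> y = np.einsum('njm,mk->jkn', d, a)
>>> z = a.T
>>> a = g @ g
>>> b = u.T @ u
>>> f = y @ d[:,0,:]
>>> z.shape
(23, 3)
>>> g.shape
(3, 3)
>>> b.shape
(3, 3)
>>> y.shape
(29, 23, 11)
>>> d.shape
(11, 29, 3)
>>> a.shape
(3, 3)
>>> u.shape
(2, 3)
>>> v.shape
(3,)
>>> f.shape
(29, 23, 3)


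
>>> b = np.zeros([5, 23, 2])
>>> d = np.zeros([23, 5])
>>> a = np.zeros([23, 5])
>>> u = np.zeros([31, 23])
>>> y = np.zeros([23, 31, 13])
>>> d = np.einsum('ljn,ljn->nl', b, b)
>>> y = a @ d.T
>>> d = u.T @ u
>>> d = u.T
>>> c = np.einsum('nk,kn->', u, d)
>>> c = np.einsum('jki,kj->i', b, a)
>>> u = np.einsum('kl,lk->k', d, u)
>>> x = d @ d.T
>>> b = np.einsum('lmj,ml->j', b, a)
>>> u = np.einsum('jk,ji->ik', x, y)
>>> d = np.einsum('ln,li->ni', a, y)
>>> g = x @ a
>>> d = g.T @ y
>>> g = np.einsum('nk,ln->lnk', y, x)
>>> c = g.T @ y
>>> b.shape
(2,)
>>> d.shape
(5, 2)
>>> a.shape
(23, 5)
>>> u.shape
(2, 23)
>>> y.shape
(23, 2)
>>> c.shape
(2, 23, 2)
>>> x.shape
(23, 23)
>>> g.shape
(23, 23, 2)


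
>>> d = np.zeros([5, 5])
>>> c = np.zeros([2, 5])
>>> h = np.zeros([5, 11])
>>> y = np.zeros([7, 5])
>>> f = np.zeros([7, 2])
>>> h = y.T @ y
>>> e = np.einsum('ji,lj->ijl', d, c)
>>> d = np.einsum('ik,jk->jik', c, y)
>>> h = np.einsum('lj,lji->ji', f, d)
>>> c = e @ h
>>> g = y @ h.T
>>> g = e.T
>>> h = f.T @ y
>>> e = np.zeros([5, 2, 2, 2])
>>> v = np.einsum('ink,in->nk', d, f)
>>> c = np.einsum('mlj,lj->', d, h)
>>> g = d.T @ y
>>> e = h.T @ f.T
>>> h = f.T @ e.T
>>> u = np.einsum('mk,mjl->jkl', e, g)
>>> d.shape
(7, 2, 5)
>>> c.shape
()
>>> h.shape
(2, 5)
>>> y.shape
(7, 5)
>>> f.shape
(7, 2)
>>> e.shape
(5, 7)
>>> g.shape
(5, 2, 5)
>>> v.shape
(2, 5)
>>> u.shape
(2, 7, 5)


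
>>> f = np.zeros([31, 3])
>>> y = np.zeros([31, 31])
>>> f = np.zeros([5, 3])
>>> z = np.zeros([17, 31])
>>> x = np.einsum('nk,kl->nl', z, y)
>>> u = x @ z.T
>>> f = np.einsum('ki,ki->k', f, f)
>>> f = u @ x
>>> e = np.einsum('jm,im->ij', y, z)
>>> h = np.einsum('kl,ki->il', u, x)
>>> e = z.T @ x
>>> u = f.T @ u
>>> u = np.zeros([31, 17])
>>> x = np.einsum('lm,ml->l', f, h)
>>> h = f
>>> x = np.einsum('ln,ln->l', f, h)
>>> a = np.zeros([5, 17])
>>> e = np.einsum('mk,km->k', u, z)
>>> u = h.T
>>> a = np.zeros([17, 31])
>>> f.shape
(17, 31)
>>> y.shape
(31, 31)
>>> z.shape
(17, 31)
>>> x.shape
(17,)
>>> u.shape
(31, 17)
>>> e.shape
(17,)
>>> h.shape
(17, 31)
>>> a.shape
(17, 31)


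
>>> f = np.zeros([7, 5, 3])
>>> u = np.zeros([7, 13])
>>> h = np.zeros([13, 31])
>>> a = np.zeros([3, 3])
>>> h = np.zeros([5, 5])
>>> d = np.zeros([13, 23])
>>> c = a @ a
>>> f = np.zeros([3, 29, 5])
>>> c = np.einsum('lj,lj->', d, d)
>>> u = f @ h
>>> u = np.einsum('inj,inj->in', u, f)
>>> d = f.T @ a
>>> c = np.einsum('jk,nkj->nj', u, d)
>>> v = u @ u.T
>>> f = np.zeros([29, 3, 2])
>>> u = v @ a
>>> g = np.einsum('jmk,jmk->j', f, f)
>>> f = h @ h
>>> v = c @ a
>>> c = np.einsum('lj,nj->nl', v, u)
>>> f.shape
(5, 5)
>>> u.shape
(3, 3)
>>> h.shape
(5, 5)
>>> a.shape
(3, 3)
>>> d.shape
(5, 29, 3)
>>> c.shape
(3, 5)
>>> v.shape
(5, 3)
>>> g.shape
(29,)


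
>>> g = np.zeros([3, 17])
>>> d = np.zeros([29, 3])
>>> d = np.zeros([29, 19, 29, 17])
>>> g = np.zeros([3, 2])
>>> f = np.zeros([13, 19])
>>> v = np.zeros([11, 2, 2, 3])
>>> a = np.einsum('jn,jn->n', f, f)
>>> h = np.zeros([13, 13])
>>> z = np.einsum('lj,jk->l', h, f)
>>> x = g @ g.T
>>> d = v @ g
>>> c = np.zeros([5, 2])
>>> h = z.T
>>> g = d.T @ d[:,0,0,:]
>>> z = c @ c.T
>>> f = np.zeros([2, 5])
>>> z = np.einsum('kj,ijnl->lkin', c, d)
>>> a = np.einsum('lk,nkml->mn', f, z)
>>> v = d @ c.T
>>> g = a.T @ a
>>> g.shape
(2, 2)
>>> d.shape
(11, 2, 2, 2)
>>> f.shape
(2, 5)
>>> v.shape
(11, 2, 2, 5)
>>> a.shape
(11, 2)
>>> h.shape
(13,)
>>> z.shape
(2, 5, 11, 2)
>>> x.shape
(3, 3)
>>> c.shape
(5, 2)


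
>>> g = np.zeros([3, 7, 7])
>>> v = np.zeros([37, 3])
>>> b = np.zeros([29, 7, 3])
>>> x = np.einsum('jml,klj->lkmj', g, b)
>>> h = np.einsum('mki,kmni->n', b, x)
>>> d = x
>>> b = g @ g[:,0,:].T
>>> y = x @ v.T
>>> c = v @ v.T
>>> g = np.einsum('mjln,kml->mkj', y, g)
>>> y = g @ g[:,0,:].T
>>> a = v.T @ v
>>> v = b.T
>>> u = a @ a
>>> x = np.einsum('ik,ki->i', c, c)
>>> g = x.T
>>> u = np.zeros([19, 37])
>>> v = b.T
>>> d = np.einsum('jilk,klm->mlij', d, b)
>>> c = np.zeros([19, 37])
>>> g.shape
(37,)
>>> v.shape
(3, 7, 3)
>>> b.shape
(3, 7, 3)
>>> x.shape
(37,)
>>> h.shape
(7,)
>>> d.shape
(3, 7, 29, 7)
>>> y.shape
(7, 3, 7)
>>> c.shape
(19, 37)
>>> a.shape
(3, 3)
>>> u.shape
(19, 37)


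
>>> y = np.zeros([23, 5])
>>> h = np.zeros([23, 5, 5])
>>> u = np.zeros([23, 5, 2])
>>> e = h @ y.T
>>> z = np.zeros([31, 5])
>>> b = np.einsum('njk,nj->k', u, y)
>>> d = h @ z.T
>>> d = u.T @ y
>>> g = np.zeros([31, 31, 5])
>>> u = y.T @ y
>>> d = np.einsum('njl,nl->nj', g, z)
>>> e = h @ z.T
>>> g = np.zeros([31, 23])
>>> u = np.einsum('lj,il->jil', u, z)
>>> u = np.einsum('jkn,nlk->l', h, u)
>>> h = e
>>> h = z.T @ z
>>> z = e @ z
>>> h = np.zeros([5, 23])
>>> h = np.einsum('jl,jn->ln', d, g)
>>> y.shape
(23, 5)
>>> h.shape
(31, 23)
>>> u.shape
(31,)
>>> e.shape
(23, 5, 31)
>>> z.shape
(23, 5, 5)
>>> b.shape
(2,)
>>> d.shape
(31, 31)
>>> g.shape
(31, 23)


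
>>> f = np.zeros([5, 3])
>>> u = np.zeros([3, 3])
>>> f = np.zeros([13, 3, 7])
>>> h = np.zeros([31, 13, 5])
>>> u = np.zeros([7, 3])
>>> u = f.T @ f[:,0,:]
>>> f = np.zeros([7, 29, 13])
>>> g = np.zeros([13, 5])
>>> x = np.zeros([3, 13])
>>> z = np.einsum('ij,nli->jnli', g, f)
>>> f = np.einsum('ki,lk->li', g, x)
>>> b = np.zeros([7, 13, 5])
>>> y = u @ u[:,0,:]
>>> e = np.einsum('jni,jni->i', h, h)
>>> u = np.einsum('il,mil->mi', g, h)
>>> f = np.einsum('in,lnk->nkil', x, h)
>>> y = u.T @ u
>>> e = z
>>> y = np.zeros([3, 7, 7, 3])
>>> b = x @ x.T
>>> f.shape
(13, 5, 3, 31)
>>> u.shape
(31, 13)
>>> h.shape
(31, 13, 5)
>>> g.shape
(13, 5)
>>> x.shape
(3, 13)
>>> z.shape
(5, 7, 29, 13)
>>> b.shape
(3, 3)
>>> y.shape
(3, 7, 7, 3)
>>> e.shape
(5, 7, 29, 13)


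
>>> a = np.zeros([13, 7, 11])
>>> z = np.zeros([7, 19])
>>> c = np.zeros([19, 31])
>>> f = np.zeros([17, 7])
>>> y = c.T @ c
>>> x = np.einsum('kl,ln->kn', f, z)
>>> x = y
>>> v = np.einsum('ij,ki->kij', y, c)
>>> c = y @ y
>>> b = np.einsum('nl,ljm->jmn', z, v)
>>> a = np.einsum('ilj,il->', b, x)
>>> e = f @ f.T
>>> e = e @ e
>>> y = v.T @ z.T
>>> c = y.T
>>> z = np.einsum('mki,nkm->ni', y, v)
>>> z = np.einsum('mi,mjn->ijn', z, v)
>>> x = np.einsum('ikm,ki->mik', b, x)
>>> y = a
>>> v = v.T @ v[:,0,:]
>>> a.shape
()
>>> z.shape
(7, 31, 31)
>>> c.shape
(7, 31, 31)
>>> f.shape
(17, 7)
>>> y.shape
()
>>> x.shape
(7, 31, 31)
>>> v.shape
(31, 31, 31)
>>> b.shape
(31, 31, 7)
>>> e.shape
(17, 17)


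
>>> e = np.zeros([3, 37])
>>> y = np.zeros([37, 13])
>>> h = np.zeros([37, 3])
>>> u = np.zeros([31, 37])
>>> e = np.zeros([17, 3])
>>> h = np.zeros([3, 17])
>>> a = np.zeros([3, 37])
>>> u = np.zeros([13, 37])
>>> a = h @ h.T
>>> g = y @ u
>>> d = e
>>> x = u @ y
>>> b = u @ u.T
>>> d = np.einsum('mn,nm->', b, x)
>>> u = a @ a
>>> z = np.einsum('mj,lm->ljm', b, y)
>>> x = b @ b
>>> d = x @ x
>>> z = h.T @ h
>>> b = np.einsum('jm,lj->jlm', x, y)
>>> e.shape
(17, 3)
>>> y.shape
(37, 13)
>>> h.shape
(3, 17)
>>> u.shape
(3, 3)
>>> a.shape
(3, 3)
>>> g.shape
(37, 37)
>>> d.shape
(13, 13)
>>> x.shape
(13, 13)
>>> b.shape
(13, 37, 13)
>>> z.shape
(17, 17)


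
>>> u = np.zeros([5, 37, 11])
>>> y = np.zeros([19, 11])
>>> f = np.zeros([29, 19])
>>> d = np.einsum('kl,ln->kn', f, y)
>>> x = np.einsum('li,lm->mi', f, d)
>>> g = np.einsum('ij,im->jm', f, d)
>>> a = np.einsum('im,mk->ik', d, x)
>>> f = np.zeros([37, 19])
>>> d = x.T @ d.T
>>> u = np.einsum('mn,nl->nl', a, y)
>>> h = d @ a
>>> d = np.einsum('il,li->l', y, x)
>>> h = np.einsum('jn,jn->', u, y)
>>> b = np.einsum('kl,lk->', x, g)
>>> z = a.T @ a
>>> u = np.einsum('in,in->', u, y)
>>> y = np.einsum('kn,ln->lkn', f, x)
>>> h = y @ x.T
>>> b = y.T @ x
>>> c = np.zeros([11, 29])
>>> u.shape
()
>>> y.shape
(11, 37, 19)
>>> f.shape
(37, 19)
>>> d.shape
(11,)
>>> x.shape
(11, 19)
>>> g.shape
(19, 11)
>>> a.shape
(29, 19)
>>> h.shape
(11, 37, 11)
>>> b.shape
(19, 37, 19)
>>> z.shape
(19, 19)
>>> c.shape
(11, 29)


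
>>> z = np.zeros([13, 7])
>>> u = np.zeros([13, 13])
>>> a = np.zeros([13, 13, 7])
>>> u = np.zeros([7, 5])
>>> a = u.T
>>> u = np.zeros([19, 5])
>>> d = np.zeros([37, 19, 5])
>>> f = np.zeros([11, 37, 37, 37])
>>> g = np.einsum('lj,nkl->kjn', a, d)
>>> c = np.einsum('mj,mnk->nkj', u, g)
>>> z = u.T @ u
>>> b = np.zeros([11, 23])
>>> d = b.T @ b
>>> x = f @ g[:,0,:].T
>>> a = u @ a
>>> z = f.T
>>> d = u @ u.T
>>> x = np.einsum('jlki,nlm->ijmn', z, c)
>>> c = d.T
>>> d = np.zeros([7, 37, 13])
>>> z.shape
(37, 37, 37, 11)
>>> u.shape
(19, 5)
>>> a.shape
(19, 7)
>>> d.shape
(7, 37, 13)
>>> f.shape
(11, 37, 37, 37)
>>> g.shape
(19, 7, 37)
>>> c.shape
(19, 19)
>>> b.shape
(11, 23)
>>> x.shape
(11, 37, 5, 7)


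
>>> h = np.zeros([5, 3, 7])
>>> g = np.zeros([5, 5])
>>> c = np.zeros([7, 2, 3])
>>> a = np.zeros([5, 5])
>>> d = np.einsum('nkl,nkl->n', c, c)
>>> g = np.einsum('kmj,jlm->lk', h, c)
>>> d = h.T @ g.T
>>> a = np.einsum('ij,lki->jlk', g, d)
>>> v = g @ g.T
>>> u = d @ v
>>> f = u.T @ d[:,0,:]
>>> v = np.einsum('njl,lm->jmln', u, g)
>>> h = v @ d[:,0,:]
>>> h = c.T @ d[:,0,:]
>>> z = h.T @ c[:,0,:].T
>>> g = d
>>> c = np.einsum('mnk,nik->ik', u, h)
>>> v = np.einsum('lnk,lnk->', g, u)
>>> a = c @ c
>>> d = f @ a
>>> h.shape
(3, 2, 2)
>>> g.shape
(7, 3, 2)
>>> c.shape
(2, 2)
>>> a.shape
(2, 2)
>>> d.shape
(2, 3, 2)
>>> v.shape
()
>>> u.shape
(7, 3, 2)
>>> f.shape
(2, 3, 2)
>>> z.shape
(2, 2, 7)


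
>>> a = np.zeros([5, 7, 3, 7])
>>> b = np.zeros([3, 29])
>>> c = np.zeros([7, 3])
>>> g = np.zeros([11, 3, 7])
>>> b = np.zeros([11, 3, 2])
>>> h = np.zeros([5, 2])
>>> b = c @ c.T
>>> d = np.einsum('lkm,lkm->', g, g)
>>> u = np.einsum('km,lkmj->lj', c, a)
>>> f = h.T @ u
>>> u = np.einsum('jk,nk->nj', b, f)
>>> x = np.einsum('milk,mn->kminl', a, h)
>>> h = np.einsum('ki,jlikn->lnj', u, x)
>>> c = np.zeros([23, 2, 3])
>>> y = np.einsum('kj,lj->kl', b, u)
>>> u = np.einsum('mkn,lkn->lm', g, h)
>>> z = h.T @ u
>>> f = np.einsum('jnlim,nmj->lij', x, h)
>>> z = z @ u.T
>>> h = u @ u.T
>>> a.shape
(5, 7, 3, 7)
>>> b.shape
(7, 7)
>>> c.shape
(23, 2, 3)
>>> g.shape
(11, 3, 7)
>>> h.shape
(5, 5)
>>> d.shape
()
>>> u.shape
(5, 11)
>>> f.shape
(7, 2, 7)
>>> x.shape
(7, 5, 7, 2, 3)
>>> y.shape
(7, 2)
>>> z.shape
(7, 3, 5)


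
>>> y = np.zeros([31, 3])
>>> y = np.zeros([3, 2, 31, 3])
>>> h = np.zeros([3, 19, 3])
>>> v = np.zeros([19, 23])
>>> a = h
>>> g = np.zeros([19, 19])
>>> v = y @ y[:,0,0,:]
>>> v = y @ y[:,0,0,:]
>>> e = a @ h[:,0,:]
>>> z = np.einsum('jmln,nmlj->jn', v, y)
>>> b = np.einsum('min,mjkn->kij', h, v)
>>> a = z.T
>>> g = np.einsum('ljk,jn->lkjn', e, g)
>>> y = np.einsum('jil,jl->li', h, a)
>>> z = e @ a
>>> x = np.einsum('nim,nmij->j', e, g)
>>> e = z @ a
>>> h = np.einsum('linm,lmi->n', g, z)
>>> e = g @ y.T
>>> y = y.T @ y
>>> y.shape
(19, 19)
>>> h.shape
(19,)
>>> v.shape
(3, 2, 31, 3)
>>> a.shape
(3, 3)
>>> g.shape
(3, 3, 19, 19)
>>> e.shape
(3, 3, 19, 3)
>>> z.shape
(3, 19, 3)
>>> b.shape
(31, 19, 2)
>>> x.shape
(19,)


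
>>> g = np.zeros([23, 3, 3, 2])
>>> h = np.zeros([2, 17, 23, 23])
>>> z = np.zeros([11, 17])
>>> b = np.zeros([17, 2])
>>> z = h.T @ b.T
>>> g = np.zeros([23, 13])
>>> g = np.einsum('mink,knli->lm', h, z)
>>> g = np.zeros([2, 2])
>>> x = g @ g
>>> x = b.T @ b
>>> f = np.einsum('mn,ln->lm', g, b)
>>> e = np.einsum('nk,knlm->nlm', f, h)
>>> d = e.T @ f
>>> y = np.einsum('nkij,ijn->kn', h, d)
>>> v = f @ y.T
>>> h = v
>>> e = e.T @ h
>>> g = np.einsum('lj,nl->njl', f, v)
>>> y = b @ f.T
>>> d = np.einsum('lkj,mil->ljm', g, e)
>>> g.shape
(17, 2, 17)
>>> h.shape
(17, 17)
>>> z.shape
(23, 23, 17, 17)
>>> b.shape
(17, 2)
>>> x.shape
(2, 2)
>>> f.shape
(17, 2)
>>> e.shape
(23, 23, 17)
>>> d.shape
(17, 17, 23)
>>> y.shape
(17, 17)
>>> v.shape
(17, 17)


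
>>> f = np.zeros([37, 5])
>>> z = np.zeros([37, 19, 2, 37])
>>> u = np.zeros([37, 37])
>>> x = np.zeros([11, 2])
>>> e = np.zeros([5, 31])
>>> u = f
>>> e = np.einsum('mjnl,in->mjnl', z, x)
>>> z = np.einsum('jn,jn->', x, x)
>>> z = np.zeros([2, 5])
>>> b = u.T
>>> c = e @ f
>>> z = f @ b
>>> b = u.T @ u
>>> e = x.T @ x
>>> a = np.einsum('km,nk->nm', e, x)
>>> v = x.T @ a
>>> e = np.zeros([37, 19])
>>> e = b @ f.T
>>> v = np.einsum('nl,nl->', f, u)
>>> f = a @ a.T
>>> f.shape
(11, 11)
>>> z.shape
(37, 37)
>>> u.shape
(37, 5)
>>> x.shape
(11, 2)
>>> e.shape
(5, 37)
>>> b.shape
(5, 5)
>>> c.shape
(37, 19, 2, 5)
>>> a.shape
(11, 2)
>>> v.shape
()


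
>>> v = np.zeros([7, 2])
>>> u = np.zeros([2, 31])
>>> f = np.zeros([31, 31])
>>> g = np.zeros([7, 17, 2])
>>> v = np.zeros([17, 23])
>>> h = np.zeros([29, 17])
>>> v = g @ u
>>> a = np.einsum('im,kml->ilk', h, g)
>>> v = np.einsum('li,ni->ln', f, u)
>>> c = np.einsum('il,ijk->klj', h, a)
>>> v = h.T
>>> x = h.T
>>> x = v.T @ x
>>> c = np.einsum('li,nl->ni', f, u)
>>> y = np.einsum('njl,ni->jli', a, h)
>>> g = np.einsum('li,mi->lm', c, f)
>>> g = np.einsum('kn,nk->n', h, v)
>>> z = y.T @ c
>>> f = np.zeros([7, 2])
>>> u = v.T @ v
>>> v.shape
(17, 29)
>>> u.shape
(29, 29)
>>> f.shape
(7, 2)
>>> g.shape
(17,)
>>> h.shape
(29, 17)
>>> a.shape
(29, 2, 7)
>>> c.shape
(2, 31)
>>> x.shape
(29, 29)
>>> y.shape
(2, 7, 17)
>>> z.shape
(17, 7, 31)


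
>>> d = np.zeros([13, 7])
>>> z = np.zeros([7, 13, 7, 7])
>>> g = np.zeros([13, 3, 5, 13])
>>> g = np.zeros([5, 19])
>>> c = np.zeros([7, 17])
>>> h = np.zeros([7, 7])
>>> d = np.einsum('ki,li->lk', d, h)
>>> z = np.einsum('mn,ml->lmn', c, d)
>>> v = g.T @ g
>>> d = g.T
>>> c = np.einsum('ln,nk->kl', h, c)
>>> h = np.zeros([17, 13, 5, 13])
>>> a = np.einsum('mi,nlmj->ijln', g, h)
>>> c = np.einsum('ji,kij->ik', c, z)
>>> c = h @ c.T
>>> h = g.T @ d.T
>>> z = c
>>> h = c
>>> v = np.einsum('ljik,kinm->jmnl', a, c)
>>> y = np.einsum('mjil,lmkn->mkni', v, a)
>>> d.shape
(19, 5)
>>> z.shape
(17, 13, 5, 7)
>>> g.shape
(5, 19)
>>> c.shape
(17, 13, 5, 7)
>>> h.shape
(17, 13, 5, 7)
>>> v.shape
(13, 7, 5, 19)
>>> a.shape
(19, 13, 13, 17)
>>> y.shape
(13, 13, 17, 5)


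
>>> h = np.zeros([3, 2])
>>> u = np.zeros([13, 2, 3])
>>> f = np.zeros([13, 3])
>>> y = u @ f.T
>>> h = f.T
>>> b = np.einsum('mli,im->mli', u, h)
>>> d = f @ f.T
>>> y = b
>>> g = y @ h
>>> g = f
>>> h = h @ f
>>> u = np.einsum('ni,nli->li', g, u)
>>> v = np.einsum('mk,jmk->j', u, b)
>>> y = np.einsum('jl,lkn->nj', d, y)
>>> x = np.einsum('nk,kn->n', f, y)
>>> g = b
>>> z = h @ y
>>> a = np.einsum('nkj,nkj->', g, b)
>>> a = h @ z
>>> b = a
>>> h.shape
(3, 3)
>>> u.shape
(2, 3)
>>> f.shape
(13, 3)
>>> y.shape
(3, 13)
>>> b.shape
(3, 13)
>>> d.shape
(13, 13)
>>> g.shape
(13, 2, 3)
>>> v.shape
(13,)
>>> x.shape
(13,)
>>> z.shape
(3, 13)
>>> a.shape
(3, 13)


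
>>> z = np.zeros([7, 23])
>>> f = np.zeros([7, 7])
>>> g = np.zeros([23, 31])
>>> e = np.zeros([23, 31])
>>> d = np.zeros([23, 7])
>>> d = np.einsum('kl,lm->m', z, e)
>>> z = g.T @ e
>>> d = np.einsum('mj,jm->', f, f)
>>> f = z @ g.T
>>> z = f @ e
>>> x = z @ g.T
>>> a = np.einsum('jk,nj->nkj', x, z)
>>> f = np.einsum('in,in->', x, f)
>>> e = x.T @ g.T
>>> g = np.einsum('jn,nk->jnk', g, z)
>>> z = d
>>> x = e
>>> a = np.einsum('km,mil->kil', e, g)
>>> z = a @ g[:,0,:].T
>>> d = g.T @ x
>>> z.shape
(23, 31, 23)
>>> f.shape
()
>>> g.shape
(23, 31, 31)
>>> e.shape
(23, 23)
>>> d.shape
(31, 31, 23)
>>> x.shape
(23, 23)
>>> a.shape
(23, 31, 31)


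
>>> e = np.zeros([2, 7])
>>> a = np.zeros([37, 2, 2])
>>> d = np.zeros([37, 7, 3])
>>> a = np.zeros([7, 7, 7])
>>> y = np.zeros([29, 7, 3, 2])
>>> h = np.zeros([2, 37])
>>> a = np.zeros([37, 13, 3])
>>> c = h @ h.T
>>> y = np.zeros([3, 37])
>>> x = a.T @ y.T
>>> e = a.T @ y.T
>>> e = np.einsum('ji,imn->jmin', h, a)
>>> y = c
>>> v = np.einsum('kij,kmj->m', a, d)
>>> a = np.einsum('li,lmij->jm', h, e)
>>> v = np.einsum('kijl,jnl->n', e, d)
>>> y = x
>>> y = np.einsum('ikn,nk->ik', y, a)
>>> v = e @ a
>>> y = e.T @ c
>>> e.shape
(2, 13, 37, 3)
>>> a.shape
(3, 13)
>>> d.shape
(37, 7, 3)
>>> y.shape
(3, 37, 13, 2)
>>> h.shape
(2, 37)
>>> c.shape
(2, 2)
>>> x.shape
(3, 13, 3)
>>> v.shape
(2, 13, 37, 13)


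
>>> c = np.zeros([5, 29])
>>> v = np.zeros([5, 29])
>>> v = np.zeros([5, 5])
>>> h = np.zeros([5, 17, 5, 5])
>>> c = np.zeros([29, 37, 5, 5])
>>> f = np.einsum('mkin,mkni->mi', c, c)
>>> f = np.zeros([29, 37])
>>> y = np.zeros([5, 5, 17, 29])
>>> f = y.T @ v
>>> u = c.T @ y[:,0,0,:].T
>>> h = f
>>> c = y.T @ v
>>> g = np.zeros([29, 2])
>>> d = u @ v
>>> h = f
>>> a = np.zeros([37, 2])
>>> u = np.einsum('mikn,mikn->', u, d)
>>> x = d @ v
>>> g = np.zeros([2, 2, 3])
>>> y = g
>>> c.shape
(29, 17, 5, 5)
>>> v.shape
(5, 5)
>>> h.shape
(29, 17, 5, 5)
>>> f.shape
(29, 17, 5, 5)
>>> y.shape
(2, 2, 3)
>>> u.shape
()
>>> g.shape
(2, 2, 3)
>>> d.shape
(5, 5, 37, 5)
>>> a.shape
(37, 2)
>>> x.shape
(5, 5, 37, 5)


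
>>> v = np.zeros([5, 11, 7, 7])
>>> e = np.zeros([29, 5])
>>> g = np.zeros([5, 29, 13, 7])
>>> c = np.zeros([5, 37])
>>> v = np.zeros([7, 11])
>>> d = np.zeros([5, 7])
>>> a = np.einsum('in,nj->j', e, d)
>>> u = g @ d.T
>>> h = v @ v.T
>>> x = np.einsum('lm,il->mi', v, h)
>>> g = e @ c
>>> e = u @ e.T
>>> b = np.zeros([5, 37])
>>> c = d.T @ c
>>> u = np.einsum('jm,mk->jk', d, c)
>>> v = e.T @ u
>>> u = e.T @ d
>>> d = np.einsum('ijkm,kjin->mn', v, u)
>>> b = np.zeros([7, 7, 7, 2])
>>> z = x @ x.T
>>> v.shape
(29, 13, 29, 37)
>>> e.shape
(5, 29, 13, 29)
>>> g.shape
(29, 37)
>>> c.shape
(7, 37)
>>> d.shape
(37, 7)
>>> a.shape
(7,)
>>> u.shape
(29, 13, 29, 7)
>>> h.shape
(7, 7)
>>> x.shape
(11, 7)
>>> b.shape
(7, 7, 7, 2)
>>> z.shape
(11, 11)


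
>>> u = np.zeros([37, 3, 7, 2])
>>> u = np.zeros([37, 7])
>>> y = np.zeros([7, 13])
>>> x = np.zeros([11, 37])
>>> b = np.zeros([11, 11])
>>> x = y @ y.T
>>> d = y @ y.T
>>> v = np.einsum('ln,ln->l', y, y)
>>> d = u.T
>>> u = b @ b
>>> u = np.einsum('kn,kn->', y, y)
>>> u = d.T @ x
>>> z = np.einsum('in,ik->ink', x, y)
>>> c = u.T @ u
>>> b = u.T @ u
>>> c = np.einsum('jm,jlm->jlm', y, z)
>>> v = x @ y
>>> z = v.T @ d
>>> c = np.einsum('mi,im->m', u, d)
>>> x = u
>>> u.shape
(37, 7)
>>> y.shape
(7, 13)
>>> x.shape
(37, 7)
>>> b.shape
(7, 7)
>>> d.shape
(7, 37)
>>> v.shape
(7, 13)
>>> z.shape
(13, 37)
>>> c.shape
(37,)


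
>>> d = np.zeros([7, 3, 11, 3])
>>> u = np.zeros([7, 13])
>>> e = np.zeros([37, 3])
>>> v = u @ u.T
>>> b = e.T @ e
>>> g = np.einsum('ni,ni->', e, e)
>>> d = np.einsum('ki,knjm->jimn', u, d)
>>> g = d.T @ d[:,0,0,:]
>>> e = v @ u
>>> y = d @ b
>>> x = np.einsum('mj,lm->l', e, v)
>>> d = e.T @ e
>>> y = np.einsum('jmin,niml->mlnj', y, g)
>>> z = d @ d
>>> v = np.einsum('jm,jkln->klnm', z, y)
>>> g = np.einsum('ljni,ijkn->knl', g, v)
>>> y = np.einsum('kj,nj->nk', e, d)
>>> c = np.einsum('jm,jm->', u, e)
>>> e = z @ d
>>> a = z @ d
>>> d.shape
(13, 13)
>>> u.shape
(7, 13)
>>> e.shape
(13, 13)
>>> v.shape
(3, 3, 11, 13)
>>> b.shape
(3, 3)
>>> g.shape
(11, 13, 3)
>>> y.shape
(13, 7)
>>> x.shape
(7,)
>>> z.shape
(13, 13)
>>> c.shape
()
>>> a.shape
(13, 13)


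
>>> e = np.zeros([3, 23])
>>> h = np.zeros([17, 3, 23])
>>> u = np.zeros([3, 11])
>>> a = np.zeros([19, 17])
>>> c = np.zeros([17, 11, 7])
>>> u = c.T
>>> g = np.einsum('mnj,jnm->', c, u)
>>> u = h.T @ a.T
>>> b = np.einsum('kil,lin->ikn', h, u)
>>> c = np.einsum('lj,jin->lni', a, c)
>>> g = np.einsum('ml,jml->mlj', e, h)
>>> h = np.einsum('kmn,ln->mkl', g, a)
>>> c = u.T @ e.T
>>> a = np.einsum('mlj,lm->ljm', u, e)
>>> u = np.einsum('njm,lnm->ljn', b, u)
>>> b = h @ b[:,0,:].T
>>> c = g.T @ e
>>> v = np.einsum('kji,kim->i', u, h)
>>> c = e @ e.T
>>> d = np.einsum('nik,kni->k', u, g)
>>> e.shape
(3, 23)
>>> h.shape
(23, 3, 19)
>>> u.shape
(23, 17, 3)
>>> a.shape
(3, 19, 23)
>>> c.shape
(3, 3)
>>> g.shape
(3, 23, 17)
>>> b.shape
(23, 3, 3)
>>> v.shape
(3,)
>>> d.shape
(3,)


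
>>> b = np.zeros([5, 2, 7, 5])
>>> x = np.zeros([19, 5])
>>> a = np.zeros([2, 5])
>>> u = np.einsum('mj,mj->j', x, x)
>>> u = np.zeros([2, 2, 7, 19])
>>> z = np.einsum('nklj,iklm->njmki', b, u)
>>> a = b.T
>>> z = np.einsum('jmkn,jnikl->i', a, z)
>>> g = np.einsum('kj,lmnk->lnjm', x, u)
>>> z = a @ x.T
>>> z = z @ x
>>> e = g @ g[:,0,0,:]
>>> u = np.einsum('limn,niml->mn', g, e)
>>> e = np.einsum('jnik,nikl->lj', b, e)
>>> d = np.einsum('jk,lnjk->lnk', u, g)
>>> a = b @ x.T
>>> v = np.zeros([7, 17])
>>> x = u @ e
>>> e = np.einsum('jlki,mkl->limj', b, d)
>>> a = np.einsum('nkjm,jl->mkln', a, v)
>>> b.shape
(5, 2, 7, 5)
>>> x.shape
(5, 5)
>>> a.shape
(19, 2, 17, 5)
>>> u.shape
(5, 2)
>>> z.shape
(5, 7, 2, 5)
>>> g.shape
(2, 7, 5, 2)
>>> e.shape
(2, 5, 2, 5)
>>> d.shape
(2, 7, 2)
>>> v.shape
(7, 17)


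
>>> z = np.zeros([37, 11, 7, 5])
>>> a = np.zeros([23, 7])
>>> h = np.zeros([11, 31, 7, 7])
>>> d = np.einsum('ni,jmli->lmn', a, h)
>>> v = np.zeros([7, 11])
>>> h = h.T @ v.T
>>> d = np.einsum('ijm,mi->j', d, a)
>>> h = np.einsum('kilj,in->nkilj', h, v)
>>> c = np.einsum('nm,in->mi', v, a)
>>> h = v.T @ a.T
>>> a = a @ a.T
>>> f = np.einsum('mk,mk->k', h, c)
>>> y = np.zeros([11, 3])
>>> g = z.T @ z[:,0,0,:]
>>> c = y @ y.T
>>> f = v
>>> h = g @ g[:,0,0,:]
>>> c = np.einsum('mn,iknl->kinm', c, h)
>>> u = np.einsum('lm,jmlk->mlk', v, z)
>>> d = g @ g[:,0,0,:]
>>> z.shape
(37, 11, 7, 5)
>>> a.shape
(23, 23)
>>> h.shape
(5, 7, 11, 5)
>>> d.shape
(5, 7, 11, 5)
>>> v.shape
(7, 11)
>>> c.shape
(7, 5, 11, 11)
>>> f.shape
(7, 11)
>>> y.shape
(11, 3)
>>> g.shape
(5, 7, 11, 5)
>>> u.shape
(11, 7, 5)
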